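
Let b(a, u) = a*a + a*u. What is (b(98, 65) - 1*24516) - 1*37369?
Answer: -45911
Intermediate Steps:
b(a, u) = a² + a*u
(b(98, 65) - 1*24516) - 1*37369 = (98*(98 + 65) - 1*24516) - 1*37369 = (98*163 - 24516) - 37369 = (15974 - 24516) - 37369 = -8542 - 37369 = -45911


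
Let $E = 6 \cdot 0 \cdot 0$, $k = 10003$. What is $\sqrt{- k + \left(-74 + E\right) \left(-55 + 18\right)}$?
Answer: $i \sqrt{7265} \approx 85.235 i$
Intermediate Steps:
$E = 0$ ($E = 0 \cdot 0 = 0$)
$\sqrt{- k + \left(-74 + E\right) \left(-55 + 18\right)} = \sqrt{\left(-1\right) 10003 + \left(-74 + 0\right) \left(-55 + 18\right)} = \sqrt{-10003 - -2738} = \sqrt{-10003 + 2738} = \sqrt{-7265} = i \sqrt{7265}$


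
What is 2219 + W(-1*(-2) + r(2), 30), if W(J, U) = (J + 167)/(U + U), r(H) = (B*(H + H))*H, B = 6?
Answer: 133357/60 ≈ 2222.6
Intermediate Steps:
r(H) = 12*H² (r(H) = (6*(H + H))*H = (6*(2*H))*H = (12*H)*H = 12*H²)
W(J, U) = (167 + J)/(2*U) (W(J, U) = (167 + J)/((2*U)) = (167 + J)*(1/(2*U)) = (167 + J)/(2*U))
2219 + W(-1*(-2) + r(2), 30) = 2219 + (½)*(167 + (-1*(-2) + 12*2²))/30 = 2219 + (½)*(1/30)*(167 + (2 + 12*4)) = 2219 + (½)*(1/30)*(167 + (2 + 48)) = 2219 + (½)*(1/30)*(167 + 50) = 2219 + (½)*(1/30)*217 = 2219 + 217/60 = 133357/60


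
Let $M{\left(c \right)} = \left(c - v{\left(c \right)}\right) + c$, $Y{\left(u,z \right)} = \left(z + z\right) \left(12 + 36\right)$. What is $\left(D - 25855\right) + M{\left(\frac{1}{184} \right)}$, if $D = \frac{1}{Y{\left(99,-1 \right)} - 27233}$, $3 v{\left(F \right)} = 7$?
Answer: $- \frac{195036715585}{7542804} \approx -25857.0$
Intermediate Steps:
$v{\left(F \right)} = \frac{7}{3}$ ($v{\left(F \right)} = \frac{1}{3} \cdot 7 = \frac{7}{3}$)
$Y{\left(u,z \right)} = 96 z$ ($Y{\left(u,z \right)} = 2 z 48 = 96 z$)
$D = - \frac{1}{27329}$ ($D = \frac{1}{96 \left(-1\right) - 27233} = \frac{1}{-96 - 27233} = \frac{1}{-27329} = - \frac{1}{27329} \approx -3.6591 \cdot 10^{-5}$)
$M{\left(c \right)} = - \frac{7}{3} + 2 c$ ($M{\left(c \right)} = \left(c - \frac{7}{3}\right) + c = \left(- \frac{7}{3} + c\right) + c = - \frac{7}{3} + 2 c$)
$\left(D - 25855\right) + M{\left(\frac{1}{184} \right)} = \left(- \frac{1}{27329} - 25855\right) - \left(\frac{7}{3} - \frac{2}{184}\right) = - \frac{706591296}{27329} + \left(- \frac{7}{3} + 2 \cdot \frac{1}{184}\right) = - \frac{706591296}{27329} + \left(- \frac{7}{3} + \frac{1}{92}\right) = - \frac{706591296}{27329} - \frac{641}{276} = - \frac{195036715585}{7542804}$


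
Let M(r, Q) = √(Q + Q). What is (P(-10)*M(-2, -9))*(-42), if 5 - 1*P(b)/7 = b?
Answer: -13230*I*√2 ≈ -18710.0*I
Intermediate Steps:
P(b) = 35 - 7*b
M(r, Q) = √2*√Q (M(r, Q) = √(2*Q) = √2*√Q)
(P(-10)*M(-2, -9))*(-42) = ((35 - 7*(-10))*(√2*√(-9)))*(-42) = ((35 + 70)*(√2*(3*I)))*(-42) = (105*(3*I*√2))*(-42) = (315*I*√2)*(-42) = -13230*I*√2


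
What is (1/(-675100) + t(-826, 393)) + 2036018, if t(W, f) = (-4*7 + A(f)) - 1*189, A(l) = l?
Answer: 1374634569399/675100 ≈ 2.0362e+6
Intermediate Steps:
t(W, f) = -217 + f (t(W, f) = (-4*7 + f) - 1*189 = (-28 + f) - 189 = -217 + f)
(1/(-675100) + t(-826, 393)) + 2036018 = (1/(-675100) + (-217 + 393)) + 2036018 = (-1/675100 + 176) + 2036018 = 118817599/675100 + 2036018 = 1374634569399/675100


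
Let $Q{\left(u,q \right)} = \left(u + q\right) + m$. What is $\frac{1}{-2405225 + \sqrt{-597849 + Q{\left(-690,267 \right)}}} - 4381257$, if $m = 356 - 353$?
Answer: $- \frac{25346044477787034983}{5785107898894} - \frac{i \sqrt{598269}}{5785107898894} \approx -4.3813 \cdot 10^{6} - 1.337 \cdot 10^{-10} i$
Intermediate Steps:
$m = 3$
$Q{\left(u,q \right)} = 3 + q + u$ ($Q{\left(u,q \right)} = \left(u + q\right) + 3 = \left(q + u\right) + 3 = 3 + q + u$)
$\frac{1}{-2405225 + \sqrt{-597849 + Q{\left(-690,267 \right)}}} - 4381257 = \frac{1}{-2405225 + \sqrt{-597849 + \left(3 + 267 - 690\right)}} - 4381257 = \frac{1}{-2405225 + \sqrt{-597849 - 420}} - 4381257 = \frac{1}{-2405225 + \sqrt{-598269}} - 4381257 = \frac{1}{-2405225 + i \sqrt{598269}} - 4381257 = -4381257 + \frac{1}{-2405225 + i \sqrt{598269}}$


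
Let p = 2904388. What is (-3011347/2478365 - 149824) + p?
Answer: 6826811996513/2478365 ≈ 2.7546e+6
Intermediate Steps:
(-3011347/2478365 - 149824) + p = (-3011347/2478365 - 149824) + 2904388 = -371321569107/2478365 + 2904388 = 6826811996513/2478365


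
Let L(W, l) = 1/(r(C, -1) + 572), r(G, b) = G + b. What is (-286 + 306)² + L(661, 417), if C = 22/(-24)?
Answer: 2736412/6841 ≈ 400.00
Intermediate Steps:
C = -11/12 (C = 22*(-1/24) = -11/12 ≈ -0.91667)
L(W, l) = 12/6841 (L(W, l) = 1/((-11/12 - 1) + 572) = 1/(-23/12 + 572) = 1/(6841/12) = 12/6841)
(-286 + 306)² + L(661, 417) = (-286 + 306)² + 12/6841 = 20² + 12/6841 = 400 + 12/6841 = 2736412/6841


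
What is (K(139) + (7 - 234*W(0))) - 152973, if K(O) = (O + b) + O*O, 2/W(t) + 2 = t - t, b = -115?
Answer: -133387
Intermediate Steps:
W(t) = -1 (W(t) = 2/(-2 + (t - t)) = 2/(-2 + 0) = 2/(-2) = 2*(-1/2) = -1)
K(O) = -115 + O + O**2 (K(O) = (O - 115) + O*O = (-115 + O) + O**2 = -115 + O + O**2)
(K(139) + (7 - 234*W(0))) - 152973 = ((-115 + 139 + 139**2) + (7 - 234*(-1))) - 152973 = ((-115 + 139 + 19321) + (7 + 234)) - 152973 = (19345 + 241) - 152973 = 19586 - 152973 = -133387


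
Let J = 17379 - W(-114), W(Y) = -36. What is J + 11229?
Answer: 28644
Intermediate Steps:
J = 17415 (J = 17379 - 1*(-36) = 17379 + 36 = 17415)
J + 11229 = 17415 + 11229 = 28644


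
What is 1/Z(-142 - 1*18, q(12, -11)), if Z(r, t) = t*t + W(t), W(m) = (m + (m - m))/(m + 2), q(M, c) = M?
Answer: 7/1014 ≈ 0.0069034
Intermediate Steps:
W(m) = m/(2 + m) (W(m) = (m + 0)/(2 + m) = m/(2 + m))
Z(r, t) = t² + t/(2 + t) (Z(r, t) = t*t + t/(2 + t) = t² + t/(2 + t))
1/Z(-142 - 1*18, q(12, -11)) = 1/(12*(1 + 12*(2 + 12))/(2 + 12)) = 1/(12*(1 + 12*14)/14) = 1/(12*(1/14)*(1 + 168)) = 1/(12*(1/14)*169) = 1/(1014/7) = 7/1014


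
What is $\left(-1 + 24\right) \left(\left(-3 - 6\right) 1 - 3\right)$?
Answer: $-276$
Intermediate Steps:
$\left(-1 + 24\right) \left(\left(-3 - 6\right) 1 - 3\right) = 23 \left(\left(-3 - 6\right) 1 - 3\right) = 23 \left(\left(-9\right) 1 - 3\right) = 23 \left(-9 - 3\right) = 23 \left(-12\right) = -276$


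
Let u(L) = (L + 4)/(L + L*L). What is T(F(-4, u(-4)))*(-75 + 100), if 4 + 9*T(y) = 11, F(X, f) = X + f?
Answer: 175/9 ≈ 19.444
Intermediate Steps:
u(L) = (4 + L)/(L + L²)
T(y) = 7/9 (T(y) = -4/9 + (⅑)*11 = -4/9 + 11/9 = 7/9)
T(F(-4, u(-4)))*(-75 + 100) = 7*(-75 + 100)/9 = (7/9)*25 = 175/9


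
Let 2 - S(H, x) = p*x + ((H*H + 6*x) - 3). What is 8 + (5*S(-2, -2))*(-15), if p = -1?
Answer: -817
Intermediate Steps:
S(H, x) = 5 - H² - 5*x (S(H, x) = 2 - (-x + ((H*H + 6*x) - 3)) = 2 - (-x + ((H² + 6*x) - 3)) = 2 - (-x + (-3 + H² + 6*x)) = 2 - (-3 + H² + 5*x) = 2 + (3 - H² - 5*x) = 5 - H² - 5*x)
8 + (5*S(-2, -2))*(-15) = 8 + (5*(5 - 1*(-2)² - 5*(-2)))*(-15) = 8 + (5*(5 - 1*4 + 10))*(-15) = 8 + (5*(5 - 4 + 10))*(-15) = 8 + (5*11)*(-15) = 8 + 55*(-15) = 8 - 825 = -817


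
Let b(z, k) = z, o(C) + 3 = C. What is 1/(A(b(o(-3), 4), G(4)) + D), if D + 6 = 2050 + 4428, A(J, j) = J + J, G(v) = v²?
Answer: 1/6460 ≈ 0.00015480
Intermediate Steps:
o(C) = -3 + C
A(J, j) = 2*J
D = 6472 (D = -6 + (2050 + 4428) = -6 + 6478 = 6472)
1/(A(b(o(-3), 4), G(4)) + D) = 1/(2*(-3 - 3) + 6472) = 1/(2*(-6) + 6472) = 1/(-12 + 6472) = 1/6460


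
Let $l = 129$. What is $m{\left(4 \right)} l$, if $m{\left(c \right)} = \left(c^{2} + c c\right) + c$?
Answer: $4644$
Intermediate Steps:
$m{\left(c \right)} = c + 2 c^{2}$ ($m{\left(c \right)} = \left(c^{2} + c^{2}\right) + c = 2 c^{2} + c = c + 2 c^{2}$)
$m{\left(4 \right)} l = 4 \left(1 + 2 \cdot 4\right) 129 = 4 \left(1 + 8\right) 129 = 4 \cdot 9 \cdot 129 = 36 \cdot 129 = 4644$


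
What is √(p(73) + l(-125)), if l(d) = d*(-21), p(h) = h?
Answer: √2698 ≈ 51.942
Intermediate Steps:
l(d) = -21*d
√(p(73) + l(-125)) = √(73 - 21*(-125)) = √(73 + 2625) = √2698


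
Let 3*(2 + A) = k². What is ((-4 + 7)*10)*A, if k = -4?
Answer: 100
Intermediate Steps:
A = 10/3 (A = -2 + (⅓)*(-4)² = -2 + (⅓)*16 = -2 + 16/3 = 10/3 ≈ 3.3333)
((-4 + 7)*10)*A = ((-4 + 7)*10)*(10/3) = (3*10)*(10/3) = 30*(10/3) = 100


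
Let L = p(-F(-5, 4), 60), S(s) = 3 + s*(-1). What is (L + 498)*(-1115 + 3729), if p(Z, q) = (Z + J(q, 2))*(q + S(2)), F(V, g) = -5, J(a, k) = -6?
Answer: 1142318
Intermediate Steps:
S(s) = 3 - s
p(Z, q) = (1 + q)*(-6 + Z) (p(Z, q) = (Z - 6)*(q + (3 - 1*2)) = (-6 + Z)*(q + (3 - 2)) = (-6 + Z)*(q + 1) = (-6 + Z)*(1 + q) = (1 + q)*(-6 + Z))
L = -61 (L = -6 - 1*(-5) - 6*60 - 1*(-5)*60 = -6 + 5 - 360 + 5*60 = -6 + 5 - 360 + 300 = -61)
(L + 498)*(-1115 + 3729) = (-61 + 498)*(-1115 + 3729) = 437*2614 = 1142318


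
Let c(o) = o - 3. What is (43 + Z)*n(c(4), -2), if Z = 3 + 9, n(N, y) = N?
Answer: 55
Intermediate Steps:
c(o) = -3 + o
Z = 12
(43 + Z)*n(c(4), -2) = (43 + 12)*(-3 + 4) = 55*1 = 55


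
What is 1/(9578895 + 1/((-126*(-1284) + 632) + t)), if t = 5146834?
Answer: 5309250/50856748278751 ≈ 1.0440e-7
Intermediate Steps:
1/(9578895 + 1/((-126*(-1284) + 632) + t)) = 1/(9578895 + 1/((-126*(-1284) + 632) + 5146834)) = 1/(9578895 + 1/((161784 + 632) + 5146834)) = 1/(9578895 + 1/(162416 + 5146834)) = 1/(9578895 + 1/5309250) = 1/(50856748278751/5309250) = 5309250/50856748278751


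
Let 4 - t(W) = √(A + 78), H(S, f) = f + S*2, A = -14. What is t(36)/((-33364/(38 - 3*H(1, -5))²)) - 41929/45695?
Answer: -13094186/20060105 ≈ -0.65275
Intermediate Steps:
H(S, f) = f + 2*S
t(W) = -4 (t(W) = 4 - √(-14 + 78) = 4 - √64 = 4 - 1*8 = 4 - 8 = -4)
t(36)/((-33364/(38 - 3*H(1, -5))²)) - 41929/45695 = -4*(-(38 - 3*(-5 + 2*1))²/33364) - 41929/45695 = -4*(-(38 - 3*(-5 + 2))²/33364) - 41929*1/45695 = -4*(-(38 - 3*(-3))²/33364) - 41929/45695 = -4*(-(38 + 9)²/33364) - 41929/45695 = -4/((-33364/(47²))) - 41929/45695 = -4/((-33364/2209)) - 41929/45695 = -4/((-33364*1/2209)) - 41929/45695 = -4/(-33364/2209) - 41929/45695 = -4*(-2209/33364) - 41929/45695 = 2209/8341 - 41929/45695 = -13094186/20060105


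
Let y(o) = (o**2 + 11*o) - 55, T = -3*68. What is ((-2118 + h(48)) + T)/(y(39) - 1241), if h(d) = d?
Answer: -379/109 ≈ -3.4771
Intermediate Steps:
T = -204
y(o) = -55 + o**2 + 11*o
((-2118 + h(48)) + T)/(y(39) - 1241) = ((-2118 + 48) - 204)/((-55 + 39**2 + 11*39) - 1241) = (-2070 - 204)/((-55 + 1521 + 429) - 1241) = -2274/(1895 - 1241) = -2274/654 = -2274*1/654 = -379/109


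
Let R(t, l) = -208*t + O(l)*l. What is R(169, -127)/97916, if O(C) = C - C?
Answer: -676/1883 ≈ -0.35900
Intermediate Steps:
O(C) = 0
R(t, l) = -208*t (R(t, l) = -208*t + 0*l = -208*t + 0 = -208*t)
R(169, -127)/97916 = -208*169/97916 = -35152*1/97916 = -676/1883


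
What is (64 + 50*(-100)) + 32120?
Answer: 27184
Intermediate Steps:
(64 + 50*(-100)) + 32120 = (64 - 5000) + 32120 = -4936 + 32120 = 27184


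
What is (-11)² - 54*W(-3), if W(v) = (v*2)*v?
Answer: -851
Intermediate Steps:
W(v) = 2*v² (W(v) = (2*v)*v = 2*v²)
(-11)² - 54*W(-3) = (-11)² - 108*(-3)² = 121 - 108*9 = 121 - 54*18 = 121 - 972 = -851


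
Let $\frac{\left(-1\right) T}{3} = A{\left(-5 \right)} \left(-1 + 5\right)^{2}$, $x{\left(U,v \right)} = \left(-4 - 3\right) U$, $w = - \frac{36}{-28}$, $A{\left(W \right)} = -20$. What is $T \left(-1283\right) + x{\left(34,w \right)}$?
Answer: $-1231918$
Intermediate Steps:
$w = \frac{9}{7}$ ($w = \left(-36\right) \left(- \frac{1}{28}\right) = \frac{9}{7} \approx 1.2857$)
$x{\left(U,v \right)} = - 7 U$
$T = 960$ ($T = - 3 \left(- 20 \left(-1 + 5\right)^{2}\right) = - 3 \left(- 20 \cdot 4^{2}\right) = - 3 \left(\left(-20\right) 16\right) = \left(-3\right) \left(-320\right) = 960$)
$T \left(-1283\right) + x{\left(34,w \right)} = 960 \left(-1283\right) - 238 = -1231680 - 238 = -1231918$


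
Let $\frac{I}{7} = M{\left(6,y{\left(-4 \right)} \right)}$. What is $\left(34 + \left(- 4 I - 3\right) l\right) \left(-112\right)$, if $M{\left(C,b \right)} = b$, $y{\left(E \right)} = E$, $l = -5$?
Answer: $57232$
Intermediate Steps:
$I = -28$ ($I = 7 \left(-4\right) = -28$)
$\left(34 + \left(- 4 I - 3\right) l\right) \left(-112\right) = \left(34 + \left(\left(-4\right) \left(-28\right) - 3\right) \left(-5\right)\right) \left(-112\right) = \left(34 + \left(112 - 3\right) \left(-5\right)\right) \left(-112\right) = \left(34 + 109 \left(-5\right)\right) \left(-112\right) = \left(34 - 545\right) \left(-112\right) = \left(-511\right) \left(-112\right) = 57232$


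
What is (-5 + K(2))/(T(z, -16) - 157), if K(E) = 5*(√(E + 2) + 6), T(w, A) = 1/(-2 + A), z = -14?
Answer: -630/2827 ≈ -0.22285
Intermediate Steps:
K(E) = 30 + 5*√(2 + E) (K(E) = 5*(√(2 + E) + 6) = 5*(6 + √(2 + E)) = 30 + 5*√(2 + E))
(-5 + K(2))/(T(z, -16) - 157) = (-5 + (30 + 5*√(2 + 2)))/(1/(-2 - 16) - 157) = (-5 + (30 + 5*√4))/(1/(-18) - 157) = (-5 + (30 + 5*2))/(-1/18 - 157) = (-5 + (30 + 10))/(-2827/18) = (-5 + 40)*(-18/2827) = 35*(-18/2827) = -630/2827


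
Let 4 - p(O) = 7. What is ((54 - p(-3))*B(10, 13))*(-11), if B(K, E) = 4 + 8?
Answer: -7524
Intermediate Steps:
p(O) = -3 (p(O) = 4 - 1*7 = 4 - 7 = -3)
B(K, E) = 12
((54 - p(-3))*B(10, 13))*(-11) = ((54 - 1*(-3))*12)*(-11) = ((54 + 3)*12)*(-11) = (57*12)*(-11) = 684*(-11) = -7524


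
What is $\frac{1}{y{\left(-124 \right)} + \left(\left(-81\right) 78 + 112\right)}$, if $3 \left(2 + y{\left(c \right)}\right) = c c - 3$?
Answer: $- \frac{3}{3251} \approx -0.00092279$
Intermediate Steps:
$y{\left(c \right)} = -3 + \frac{c^{2}}{3}$ ($y{\left(c \right)} = -2 + \frac{c c - 3}{3} = -2 + \frac{c^{2} - 3}{3} = -2 + \frac{-3 + c^{2}}{3} = -2 + \left(-1 + \frac{c^{2}}{3}\right) = -3 + \frac{c^{2}}{3}$)
$\frac{1}{y{\left(-124 \right)} + \left(\left(-81\right) 78 + 112\right)} = \frac{1}{\left(-3 + \frac{\left(-124\right)^{2}}{3}\right) + \left(\left(-81\right) 78 + 112\right)} = \frac{1}{\left(-3 + \frac{1}{3} \cdot 15376\right) + \left(-6318 + 112\right)} = \frac{1}{\left(-3 + \frac{15376}{3}\right) - 6206} = \frac{1}{\frac{15367}{3} - 6206} = \frac{1}{- \frac{3251}{3}} = - \frac{3}{3251}$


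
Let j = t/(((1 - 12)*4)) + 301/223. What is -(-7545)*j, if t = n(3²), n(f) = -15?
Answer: 125164005/9812 ≈ 12756.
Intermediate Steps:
t = -15
j = 16589/9812 (j = -15*1/(4*(1 - 12)) + 301/223 = -15/((-11*4)) + 301*(1/223) = -15/(-44) + 301/223 = -15*(-1/44) + 301/223 = 15/44 + 301/223 = 16589/9812 ≈ 1.6907)
-(-7545)*j = -(-7545)*16589/9812 = -1*(-125164005/9812) = 125164005/9812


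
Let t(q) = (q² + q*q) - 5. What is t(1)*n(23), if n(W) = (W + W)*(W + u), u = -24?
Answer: 138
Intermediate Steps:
n(W) = 2*W*(-24 + W) (n(W) = (W + W)*(W - 24) = (2*W)*(-24 + W) = 2*W*(-24 + W))
t(q) = -5 + 2*q² (t(q) = (q² + q²) - 5 = 2*q² - 5 = -5 + 2*q²)
t(1)*n(23) = (-5 + 2*1²)*(2*23*(-24 + 23)) = (-5 + 2*1)*(2*23*(-1)) = (-5 + 2)*(-46) = -3*(-46) = 138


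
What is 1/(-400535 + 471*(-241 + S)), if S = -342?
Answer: -1/675128 ≈ -1.4812e-6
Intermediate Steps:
1/(-400535 + 471*(-241 + S)) = 1/(-400535 + 471*(-241 - 342)) = 1/(-400535 + 471*(-583)) = 1/(-400535 - 274593) = 1/(-675128) = -1/675128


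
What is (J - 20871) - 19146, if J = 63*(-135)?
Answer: -48522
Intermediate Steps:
J = -8505
(J - 20871) - 19146 = (-8505 - 20871) - 19146 = -29376 - 19146 = -48522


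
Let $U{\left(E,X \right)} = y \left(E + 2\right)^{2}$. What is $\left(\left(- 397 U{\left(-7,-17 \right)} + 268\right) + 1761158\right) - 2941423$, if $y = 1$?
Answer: $-1189922$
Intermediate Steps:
$U{\left(E,X \right)} = \left(2 + E\right)^{2}$ ($U{\left(E,X \right)} = 1 \left(E + 2\right)^{2} = 1 \left(2 + E\right)^{2} = \left(2 + E\right)^{2}$)
$\left(\left(- 397 U{\left(-7,-17 \right)} + 268\right) + 1761158\right) - 2941423 = \left(\left(- 397 \left(2 - 7\right)^{2} + 268\right) + 1761158\right) - 2941423 = \left(\left(- 397 \left(-5\right)^{2} + 268\right) + 1761158\right) - 2941423 = \left(\left(\left(-397\right) 25 + 268\right) + 1761158\right) - 2941423 = \left(\left(-9925 + 268\right) + 1761158\right) - 2941423 = \left(-9657 + 1761158\right) - 2941423 = 1751501 - 2941423 = -1189922$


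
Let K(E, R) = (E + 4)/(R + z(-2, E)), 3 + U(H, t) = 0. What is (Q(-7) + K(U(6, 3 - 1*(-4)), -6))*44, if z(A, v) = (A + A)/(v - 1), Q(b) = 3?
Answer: 616/5 ≈ 123.20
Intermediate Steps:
z(A, v) = 2*A/(-1 + v) (z(A, v) = (2*A)/(-1 + v) = 2*A/(-1 + v))
U(H, t) = -3 (U(H, t) = -3 + 0 = -3)
K(E, R) = (4 + E)/(R - 4/(-1 + E)) (K(E, R) = (E + 4)/(R + 2*(-2)/(-1 + E)) = (4 + E)/(R - 4/(-1 + E)))
(Q(-7) + K(U(6, 3 - 1*(-4)), -6))*44 = (3 + (-1 - 3)*(4 - 3)/(-4 - 6*(-1 - 3)))*44 = (3 - 4*1/(-4 - 6*(-4)))*44 = (3 - 4*1/(-4 + 24))*44 = (3 - 4*1/20)*44 = (3 + (1/20)*(-4)*1)*44 = (3 - ⅕)*44 = (14/5)*44 = 616/5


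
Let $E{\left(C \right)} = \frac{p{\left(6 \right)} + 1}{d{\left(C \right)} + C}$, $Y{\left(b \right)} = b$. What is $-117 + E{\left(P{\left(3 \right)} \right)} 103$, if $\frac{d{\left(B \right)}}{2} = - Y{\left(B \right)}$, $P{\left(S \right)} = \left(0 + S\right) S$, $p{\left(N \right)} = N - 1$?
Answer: $- \frac{557}{3} \approx -185.67$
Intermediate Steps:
$p{\left(N \right)} = -1 + N$ ($p{\left(N \right)} = N - 1 = -1 + N$)
$P{\left(S \right)} = S^{2}$ ($P{\left(S \right)} = S S = S^{2}$)
$d{\left(B \right)} = - 2 B$ ($d{\left(B \right)} = 2 \left(- B\right) = - 2 B$)
$E{\left(C \right)} = - \frac{6}{C}$ ($E{\left(C \right)} = \frac{\left(-1 + 6\right) + 1}{- 2 C + C} = \frac{5 + 1}{\left(-1\right) C} = 6 \left(- \frac{1}{C}\right) = - \frac{6}{C}$)
$-117 + E{\left(P{\left(3 \right)} \right)} 103 = -117 + - \frac{6}{3^{2}} \cdot 103 = -117 + - \frac{6}{9} \cdot 103 = -117 + \left(-6\right) \frac{1}{9} \cdot 103 = -117 - \frac{206}{3} = - \frac{557}{3}$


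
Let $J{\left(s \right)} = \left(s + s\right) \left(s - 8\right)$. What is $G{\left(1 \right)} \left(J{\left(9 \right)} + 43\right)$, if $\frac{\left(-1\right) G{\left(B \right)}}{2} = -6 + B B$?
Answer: $610$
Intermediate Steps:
$G{\left(B \right)} = 12 - 2 B^{2}$ ($G{\left(B \right)} = - 2 \left(-6 + B B\right) = - 2 \left(-6 + B^{2}\right) = 12 - 2 B^{2}$)
$J{\left(s \right)} = 2 s \left(-8 + s\right)$
$G{\left(1 \right)} \left(J{\left(9 \right)} + 43\right) = \left(12 - 2 \cdot 1^{2}\right) \left(2 \cdot 9 \left(-8 + 9\right) + 43\right) = \left(12 - 2\right) \left(2 \cdot 9 \cdot 1 + 43\right) = \left(12 - 2\right) \left(18 + 43\right) = 10 \cdot 61 = 610$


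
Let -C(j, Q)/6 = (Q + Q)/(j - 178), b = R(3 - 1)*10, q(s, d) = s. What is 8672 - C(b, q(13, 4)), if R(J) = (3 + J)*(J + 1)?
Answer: 60665/7 ≈ 8666.4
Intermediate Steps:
R(J) = (1 + J)*(3 + J) (R(J) = (3 + J)*(1 + J) = (1 + J)*(3 + J))
b = 150 (b = (3 + (3 - 1)² + 4*(3 - 1))*10 = (3 + 2² + 4*2)*10 = (3 + 4 + 8)*10 = 15*10 = 150)
C(j, Q) = -12*Q/(-178 + j) (C(j, Q) = -6*(Q + Q)/(j - 178) = -6*2*Q/(-178 + j) = -12*Q/(-178 + j))
8672 - C(b, q(13, 4)) = 8672 - (-12)*13/(-178 + 150) = 8672 - (-12)*13/(-28) = 8672 - (-12)*13*(-1)/28 = 8672 - 1*39/7 = 8672 - 39/7 = 60665/7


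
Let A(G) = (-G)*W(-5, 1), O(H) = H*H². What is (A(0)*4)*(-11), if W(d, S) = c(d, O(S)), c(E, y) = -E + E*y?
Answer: 0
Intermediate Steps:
O(H) = H³
W(d, S) = d*(-1 + S³)
A(G) = 0 (A(G) = (-G)*(-5*(-1 + 1³)) = (-G)*(-5*(-1 + 1)) = (-G)*(-5*0) = -G*0 = 0)
(A(0)*4)*(-11) = (0*4)*(-11) = 0*(-11) = 0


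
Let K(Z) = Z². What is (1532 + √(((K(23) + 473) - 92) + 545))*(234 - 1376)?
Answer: -1749544 - 1142*√1455 ≈ -1.7931e+6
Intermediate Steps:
(1532 + √(((K(23) + 473) - 92) + 545))*(234 - 1376) = (1532 + √(((23² + 473) - 92) + 545))*(234 - 1376) = (1532 + √(((529 + 473) - 92) + 545))*(-1142) = (1532 + √((1002 - 92) + 545))*(-1142) = (1532 + √(910 + 545))*(-1142) = (1532 + √1455)*(-1142) = -1749544 - 1142*√1455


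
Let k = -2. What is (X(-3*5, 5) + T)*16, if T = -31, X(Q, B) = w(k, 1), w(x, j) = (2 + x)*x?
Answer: -496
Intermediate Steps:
w(x, j) = x*(2 + x)
X(Q, B) = 0 (X(Q, B) = -2*(2 - 2) = -2*0 = 0)
(X(-3*5, 5) + T)*16 = (0 - 31)*16 = -31*16 = -496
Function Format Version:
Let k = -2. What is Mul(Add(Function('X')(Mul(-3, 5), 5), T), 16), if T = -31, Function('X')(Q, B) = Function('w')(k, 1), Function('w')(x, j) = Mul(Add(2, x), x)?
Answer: -496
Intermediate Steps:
Function('w')(x, j) = Mul(x, Add(2, x))
Function('X')(Q, B) = 0 (Function('X')(Q, B) = Mul(-2, Add(2, -2)) = Mul(-2, 0) = 0)
Mul(Add(Function('X')(Mul(-3, 5), 5), T), 16) = Mul(Add(0, -31), 16) = Mul(-31, 16) = -496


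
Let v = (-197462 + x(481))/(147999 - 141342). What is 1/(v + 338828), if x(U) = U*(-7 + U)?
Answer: 6657/2255608528 ≈ 2.9513e-6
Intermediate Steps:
v = 30532/6657 (v = (-197462 + 481*(-7 + 481))/(147999 - 141342) = (-197462 + 481*474)/6657 = (-197462 + 227994)*(1/6657) = 30532*(1/6657) = 30532/6657 ≈ 4.5864)
1/(v + 338828) = 1/(30532/6657 + 338828) = 1/(2255608528/6657) = 6657/2255608528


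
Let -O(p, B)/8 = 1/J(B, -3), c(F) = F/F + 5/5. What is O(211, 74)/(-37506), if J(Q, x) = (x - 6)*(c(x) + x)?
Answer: 4/168777 ≈ 2.3700e-5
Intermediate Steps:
c(F) = 2 (c(F) = 1 + 5*(⅕) = 1 + 1 = 2)
J(Q, x) = (-6 + x)*(2 + x) (J(Q, x) = (x - 6)*(2 + x) = (-6 + x)*(2 + x))
O(p, B) = -8/9 (O(p, B) = -8/(-12 + (-3)² - 4*(-3)) = -8/(-12 + 9 + 12) = -8/9)
O(211, 74)/(-37506) = -8/9/(-37506) = -8/9*(-1/37506) = 4/168777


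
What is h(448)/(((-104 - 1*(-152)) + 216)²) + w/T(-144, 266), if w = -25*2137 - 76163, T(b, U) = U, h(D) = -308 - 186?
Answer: -2257974163/4634784 ≈ -487.18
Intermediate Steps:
h(D) = -494
w = -129588 (w = -53425 - 76163 = -129588)
h(448)/(((-104 - 1*(-152)) + 216)²) + w/T(-144, 266) = -494/((-104 - 1*(-152)) + 216)² - 129588/266 = -494/((-104 + 152) + 216)² - 129588*1/266 = -494/(48 + 216)² - 64794/133 = -494/(264²) - 64794/133 = -494/69696 - 64794/133 = -494*1/69696 - 64794/133 = -247/34848 - 64794/133 = -2257974163/4634784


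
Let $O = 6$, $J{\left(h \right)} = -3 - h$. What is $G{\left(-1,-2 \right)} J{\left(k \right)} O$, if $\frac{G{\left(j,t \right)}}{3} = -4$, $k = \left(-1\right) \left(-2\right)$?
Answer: $360$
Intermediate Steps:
$k = 2$
$G{\left(j,t \right)} = -12$ ($G{\left(j,t \right)} = 3 \left(-4\right) = -12$)
$G{\left(-1,-2 \right)} J{\left(k \right)} O = - 12 \left(-3 - 2\right) 6 = \left(-12\right) \left(-5\right) 6 = 60 \cdot 6 = 360$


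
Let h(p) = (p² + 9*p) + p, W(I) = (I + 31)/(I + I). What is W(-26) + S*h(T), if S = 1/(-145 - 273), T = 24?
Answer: -22261/10868 ≈ -2.0483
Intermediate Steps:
W(I) = (31 + I)/(2*I) (W(I) = (31 + I)/((2*I)) = (31 + I)*(1/(2*I)) = (31 + I)/(2*I))
h(p) = p² + 10*p
S = -1/418 (S = 1/(-418) = -1/418 ≈ -0.0023923)
W(-26) + S*h(T) = (½)*(31 - 26)/(-26) - 12*(10 + 24)/209 = (½)*(-1/26)*5 - 12*34/209 = -5/52 - 1/418*816 = -5/52 - 408/209 = -22261/10868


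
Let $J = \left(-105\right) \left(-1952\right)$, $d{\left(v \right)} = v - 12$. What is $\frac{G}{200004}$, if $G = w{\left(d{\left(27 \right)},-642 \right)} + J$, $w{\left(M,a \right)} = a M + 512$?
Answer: $\frac{97921}{100002} \approx 0.97919$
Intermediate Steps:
$d{\left(v \right)} = -12 + v$ ($d{\left(v \right)} = v - 12 = -12 + v$)
$J = 204960$
$w{\left(M,a \right)} = 512 + M a$ ($w{\left(M,a \right)} = M a + 512 = 512 + M a$)
$G = 195842$ ($G = \left(512 + \left(-12 + 27\right) \left(-642\right)\right) + 204960 = \left(512 + 15 \left(-642\right)\right) + 204960 = \left(512 - 9630\right) + 204960 = -9118 + 204960 = 195842$)
$\frac{G}{200004} = \frac{195842}{200004} = 195842 \cdot \frac{1}{200004} = \frac{97921}{100002}$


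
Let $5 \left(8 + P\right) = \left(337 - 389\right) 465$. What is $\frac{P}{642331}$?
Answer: $- \frac{4844}{642331} \approx -0.0075413$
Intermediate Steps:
$P = -4844$ ($P = -8 + \frac{\left(337 - 389\right) 465}{5} = -8 + \frac{\left(-52\right) 465}{5} = -8 + \frac{1}{5} \left(-24180\right) = -8 - 4836 = -4844$)
$\frac{P}{642331} = - \frac{4844}{642331}$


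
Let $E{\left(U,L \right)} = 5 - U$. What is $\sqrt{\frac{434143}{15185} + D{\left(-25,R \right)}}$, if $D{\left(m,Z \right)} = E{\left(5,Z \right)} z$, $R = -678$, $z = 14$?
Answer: $\frac{\sqrt{6592461455}}{15185} \approx 5.347$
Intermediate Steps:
$D{\left(m,Z \right)} = 0$ ($D{\left(m,Z \right)} = \left(5 - 5\right) 14 = 0 \cdot 14 = 0$)
$\sqrt{\frac{434143}{15185} + D{\left(-25,R \right)}} = \sqrt{\frac{434143}{15185} + 0} = \sqrt{\frac{434143}{15185}} = \frac{\sqrt{6592461455}}{15185}$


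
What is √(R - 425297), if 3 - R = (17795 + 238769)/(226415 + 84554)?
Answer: 15*I*√182785513987778/310969 ≈ 652.15*I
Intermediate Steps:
R = 676343/310969 (R = 3 - (17795 + 238769)/(226415 + 84554) = 3 - 256564/310969 = 676343/310969 ≈ 2.1750)
√(R - 425297) = √(676343/310969 - 425297) = √(-132253506450/310969) = 15*I*√182785513987778/310969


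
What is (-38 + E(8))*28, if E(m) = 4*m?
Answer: -168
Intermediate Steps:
(-38 + E(8))*28 = (-38 + 4*8)*28 = (-38 + 32)*28 = -6*28 = -168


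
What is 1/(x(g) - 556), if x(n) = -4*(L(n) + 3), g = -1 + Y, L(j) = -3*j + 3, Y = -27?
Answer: -1/916 ≈ -0.0010917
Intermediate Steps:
L(j) = 3 - 3*j
g = -28 (g = -1 - 27 = -28)
x(n) = -24 + 12*n (x(n) = -4*((3 - 3*n) + 3) = -4*(6 - 3*n) = -24 + 12*n)
1/(x(g) - 556) = 1/((-24 + 12*(-28)) - 556) = 1/((-24 - 336) - 556) = 1/(-360 - 556) = 1/(-916) = -1/916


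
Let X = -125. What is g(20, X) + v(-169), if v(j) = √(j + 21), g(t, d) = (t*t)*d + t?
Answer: -49980 + 2*I*√37 ≈ -49980.0 + 12.166*I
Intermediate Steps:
g(t, d) = t + d*t² (g(t, d) = t²*d + t = d*t² + t = t + d*t²)
v(j) = √(21 + j)
g(20, X) + v(-169) = 20*(1 - 125*20) + √(21 - 169) = 20*(1 - 2500) + √(-148) = 20*(-2499) + 2*I*√37 = -49980 + 2*I*√37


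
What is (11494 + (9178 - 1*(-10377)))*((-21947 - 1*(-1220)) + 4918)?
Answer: -490853641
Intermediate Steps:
(11494 + (9178 - 1*(-10377)))*((-21947 - 1*(-1220)) + 4918) = (11494 + (9178 + 10377))*((-21947 + 1220) + 4918) = (11494 + 19555)*(-20727 + 4918) = 31049*(-15809) = -490853641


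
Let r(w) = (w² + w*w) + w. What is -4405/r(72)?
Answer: -881/2088 ≈ -0.42194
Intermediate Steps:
r(w) = w + 2*w² (r(w) = (w² + w²) + w = 2*w² + w = w + 2*w²)
-4405/r(72) = -4405*1/(72*(1 + 2*72)) = -4405*1/(72*(1 + 144)) = -4405/(72*145) = -4405/10440 = -4405*1/10440 = -881/2088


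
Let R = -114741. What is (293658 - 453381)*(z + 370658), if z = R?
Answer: -40875830991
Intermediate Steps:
z = -114741
(293658 - 453381)*(z + 370658) = (293658 - 453381)*(-114741 + 370658) = -159723*255917 = -40875830991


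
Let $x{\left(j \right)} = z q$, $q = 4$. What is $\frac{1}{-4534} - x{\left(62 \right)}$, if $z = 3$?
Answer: $- \frac{54409}{4534} \approx -12.0$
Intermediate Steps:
$x{\left(j \right)} = 12$ ($x{\left(j \right)} = 3 \cdot 4 = 12$)
$\frac{1}{-4534} - x{\left(62 \right)} = \frac{1}{-4534} - 12 = - \frac{1}{4534} - 12 = - \frac{54409}{4534}$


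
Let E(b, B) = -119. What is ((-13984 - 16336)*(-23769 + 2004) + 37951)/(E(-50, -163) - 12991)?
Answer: -659952751/13110 ≈ -50340.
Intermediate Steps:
((-13984 - 16336)*(-23769 + 2004) + 37951)/(E(-50, -163) - 12991) = ((-13984 - 16336)*(-23769 + 2004) + 37951)/(-119 - 12991) = (-30320*(-21765) + 37951)/(-13110) = (659914800 + 37951)*(-1/13110) = 659952751*(-1/13110) = -659952751/13110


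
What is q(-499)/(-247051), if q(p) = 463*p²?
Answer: -115287463/247051 ≈ -466.65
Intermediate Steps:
q(-499)/(-247051) = (463*(-499)²)/(-247051) = (463*249001)*(-1/247051) = 115287463*(-1/247051) = -115287463/247051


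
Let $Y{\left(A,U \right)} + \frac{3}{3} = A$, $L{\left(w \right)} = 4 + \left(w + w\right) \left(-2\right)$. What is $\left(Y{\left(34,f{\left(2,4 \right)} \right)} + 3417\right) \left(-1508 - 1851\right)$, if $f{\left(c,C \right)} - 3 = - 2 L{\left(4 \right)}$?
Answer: $-11588550$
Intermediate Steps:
$L{\left(w \right)} = 4 - 4 w$ ($L{\left(w \right)} = 4 + 2 w \left(-2\right) = 4 - 4 w$)
$f{\left(c,C \right)} = 27$ ($f{\left(c,C \right)} = 3 - 2 \left(4 - 16\right) = 3 - -24 = 3 + 24 = 27$)
$Y{\left(A,U \right)} = -1 + A$
$\left(Y{\left(34,f{\left(2,4 \right)} \right)} + 3417\right) \left(-1508 - 1851\right) = \left(\left(-1 + 34\right) + 3417\right) \left(-1508 - 1851\right) = \left(33 + 3417\right) \left(-1508 + \left(-2383 + 532\right)\right) = 3450 \left(-1508 - 1851\right) = 3450 \left(-3359\right) = -11588550$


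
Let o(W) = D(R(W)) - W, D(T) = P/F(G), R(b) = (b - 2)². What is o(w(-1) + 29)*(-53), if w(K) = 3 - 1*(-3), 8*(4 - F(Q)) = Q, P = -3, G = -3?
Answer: 66197/35 ≈ 1891.3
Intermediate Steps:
F(Q) = 4 - Q/8
R(b) = (-2 + b)²
D(T) = -24/35 (D(T) = -3/(4 - ⅛*(-3)) = -3/(4 + 3/8) = -3/35/8 = -3*8/35 = -24/35)
w(K) = 6 (w(K) = 3 + 3 = 6)
o(W) = -24/35 - W
o(w(-1) + 29)*(-53) = (-24/35 - (6 + 29))*(-53) = (-24/35 - 1*35)*(-53) = (-24/35 - 35)*(-53) = -1249/35*(-53) = 66197/35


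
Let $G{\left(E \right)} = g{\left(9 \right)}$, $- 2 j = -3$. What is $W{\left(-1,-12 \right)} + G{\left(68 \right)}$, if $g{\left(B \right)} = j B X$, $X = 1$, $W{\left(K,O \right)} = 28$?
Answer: $\frac{83}{2} \approx 41.5$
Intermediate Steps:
$j = \frac{3}{2}$ ($j = \left(- \frac{1}{2}\right) \left(-3\right) = \frac{3}{2} \approx 1.5$)
$g{\left(B \right)} = \frac{3 B}{2}$ ($g{\left(B \right)} = \frac{3 B}{2} \cdot 1 = \frac{3 B}{2}$)
$G{\left(E \right)} = \frac{27}{2}$ ($G{\left(E \right)} = \frac{3}{2} \cdot 9 = \frac{27}{2}$)
$W{\left(-1,-12 \right)} + G{\left(68 \right)} = 28 + \frac{27}{2} = \frac{83}{2}$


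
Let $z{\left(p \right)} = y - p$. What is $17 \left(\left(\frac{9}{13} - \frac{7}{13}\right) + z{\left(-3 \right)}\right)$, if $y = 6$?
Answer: $\frac{2023}{13} \approx 155.62$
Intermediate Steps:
$z{\left(p \right)} = 6 - p$
$17 \left(\left(\frac{9}{13} - \frac{7}{13}\right) + z{\left(-3 \right)}\right) = 17 \left(\left(\frac{9}{13} - \frac{7}{13}\right) + \left(6 - -3\right)\right) = 17 \left(\left(9 \cdot \frac{1}{13} - \frac{7}{13}\right) + \left(6 + 3\right)\right) = 17 \left(\left(\frac{9}{13} - \frac{7}{13}\right) + 9\right) = 17 \left(\frac{2}{13} + 9\right) = 17 \cdot \frac{119}{13} = \frac{2023}{13}$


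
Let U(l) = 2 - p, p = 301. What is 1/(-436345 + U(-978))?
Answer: -1/436644 ≈ -2.2902e-6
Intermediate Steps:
U(l) = -299 (U(l) = 2 - 1*301 = 2 - 301 = -299)
1/(-436345 + U(-978)) = 1/(-436345 - 299) = 1/(-436644) = -1/436644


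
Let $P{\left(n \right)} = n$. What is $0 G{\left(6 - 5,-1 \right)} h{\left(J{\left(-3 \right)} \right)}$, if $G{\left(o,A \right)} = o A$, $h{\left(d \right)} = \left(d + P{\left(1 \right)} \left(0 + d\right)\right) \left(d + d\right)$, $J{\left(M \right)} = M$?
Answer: $0$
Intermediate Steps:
$h{\left(d \right)} = 4 d^{2}$ ($h{\left(d \right)} = \left(d + 1 \left(0 + d\right)\right) \left(d + d\right) = \left(d + 1 d\right) 2 d = \left(d + d\right) 2 d = 2 d 2 d = 4 d^{2}$)
$G{\left(o,A \right)} = A o$
$0 G{\left(6 - 5,-1 \right)} h{\left(J{\left(-3 \right)} \right)} = 0 \left(- (6 - 5)\right) 4 \left(-3\right)^{2} = 0 \left(\left(-1\right) 1\right) 4 \cdot 9 = 0 \left(-1\right) 36 = 0 \cdot 36 = 0$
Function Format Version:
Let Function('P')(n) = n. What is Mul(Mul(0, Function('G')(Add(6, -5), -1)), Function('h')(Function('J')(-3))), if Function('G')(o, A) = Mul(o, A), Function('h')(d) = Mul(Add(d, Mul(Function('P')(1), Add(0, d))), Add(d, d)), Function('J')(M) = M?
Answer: 0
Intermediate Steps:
Function('h')(d) = Mul(4, Pow(d, 2)) (Function('h')(d) = Mul(Add(d, Mul(1, Add(0, d))), Add(d, d)) = Mul(Add(d, Mul(1, d)), Mul(2, d)) = Mul(Add(d, d), Mul(2, d)) = Mul(Mul(2, d), Mul(2, d)) = Mul(4, Pow(d, 2)))
Function('G')(o, A) = Mul(A, o)
Mul(Mul(0, Function('G')(Add(6, -5), -1)), Function('h')(Function('J')(-3))) = Mul(Mul(0, Mul(-1, Add(6, -5))), Mul(4, Pow(-3, 2))) = Mul(Mul(0, Mul(-1, 1)), Mul(4, 9)) = Mul(Mul(0, -1), 36) = Mul(0, 36) = 0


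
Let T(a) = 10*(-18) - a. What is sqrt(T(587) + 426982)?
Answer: sqrt(426215) ≈ 652.85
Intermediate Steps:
T(a) = -180 - a
sqrt(T(587) + 426982) = sqrt((-180 - 1*587) + 426982) = sqrt((-180 - 587) + 426982) = sqrt(-767 + 426982) = sqrt(426215)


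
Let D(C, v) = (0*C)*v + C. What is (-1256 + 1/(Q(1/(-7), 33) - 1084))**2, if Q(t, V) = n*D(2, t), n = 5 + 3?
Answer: 1799378105281/1140624 ≈ 1.5775e+6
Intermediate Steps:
D(C, v) = C (D(C, v) = 0*v + C = 0 + C = C)
n = 8
Q(t, V) = 16 (Q(t, V) = 8*2 = 16)
(-1256 + 1/(Q(1/(-7), 33) - 1084))**2 = (-1256 + 1/(16 - 1084))**2 = (-1256 + 1/(-1068))**2 = (-1256 - 1/1068)**2 = (-1341409/1068)**2 = 1799378105281/1140624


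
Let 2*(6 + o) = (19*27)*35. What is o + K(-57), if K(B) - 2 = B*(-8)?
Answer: 18859/2 ≈ 9429.5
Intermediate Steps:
K(B) = 2 - 8*B (K(B) = 2 + B*(-8) = 2 - 8*B)
o = 17943/2 (o = -6 + ((19*27)*35)/2 = -6 + (513*35)/2 = -6 + (½)*17955 = -6 + 17955/2 = 17943/2 ≈ 8971.5)
o + K(-57) = 17943/2 + (2 - 8*(-57)) = 17943/2 + (2 + 456) = 17943/2 + 458 = 18859/2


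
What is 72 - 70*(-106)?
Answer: 7492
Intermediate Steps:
72 - 70*(-106) = 72 + 7420 = 7492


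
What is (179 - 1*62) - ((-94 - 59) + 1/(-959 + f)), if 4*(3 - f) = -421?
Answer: 918814/3403 ≈ 270.00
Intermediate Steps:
f = 433/4 (f = 3 - ¼*(-421) = 3 + 421/4 = 433/4 ≈ 108.25)
(179 - 1*62) - ((-94 - 59) + 1/(-959 + f)) = (179 - 1*62) - ((-94 - 59) + 1/(-959 + 433/4)) = (179 - 62) - (-153 + 1/(-3403/4)) = 117 - (-153 - 4/3403) = 117 - 1*(-520663/3403) = 117 + 520663/3403 = 918814/3403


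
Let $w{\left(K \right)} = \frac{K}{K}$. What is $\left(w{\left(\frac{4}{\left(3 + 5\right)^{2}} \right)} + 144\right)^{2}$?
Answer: $21025$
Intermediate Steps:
$w{\left(K \right)} = 1$
$\left(w{\left(\frac{4}{\left(3 + 5\right)^{2}} \right)} + 144\right)^{2} = \left(1 + 144\right)^{2} = 145^{2} = 21025$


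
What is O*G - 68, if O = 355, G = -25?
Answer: -8943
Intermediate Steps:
O*G - 68 = 355*(-25) - 68 = -8875 - 68 = -8943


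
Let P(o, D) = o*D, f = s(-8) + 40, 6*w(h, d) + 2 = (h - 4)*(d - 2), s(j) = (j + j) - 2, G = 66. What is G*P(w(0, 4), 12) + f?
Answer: -1298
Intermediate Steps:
s(j) = -2 + 2*j (s(j) = 2*j - 2 = -2 + 2*j)
w(h, d) = -⅓ + (-4 + h)*(-2 + d)/6 (w(h, d) = -⅓ + ((h - 4)*(d - 2))/6 = -⅓ + ((-4 + h)*(-2 + d))/6 = -⅓ + (-4 + h)*(-2 + d)/6)
f = 22 (f = (-2 + 2*(-8)) + 40 = (-2 - 16) + 40 = -18 + 40 = 22)
P(o, D) = D*o
G*P(w(0, 4), 12) + f = 66*(12*(1 - ⅔*4 - ⅓*0 + (⅙)*4*0)) + 22 = 66*(12*(1 - 8/3 + 0 + 0)) + 22 = 66*(12*(-5/3)) + 22 = 66*(-20) + 22 = -1320 + 22 = -1298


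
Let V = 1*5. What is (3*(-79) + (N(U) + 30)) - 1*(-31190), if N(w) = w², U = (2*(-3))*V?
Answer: 31883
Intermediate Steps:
V = 5
U = -30 (U = (2*(-3))*5 = -6*5 = -30)
(3*(-79) + (N(U) + 30)) - 1*(-31190) = (3*(-79) + ((-30)² + 30)) - 1*(-31190) = (-237 + (900 + 30)) + 31190 = (-237 + 930) + 31190 = 693 + 31190 = 31883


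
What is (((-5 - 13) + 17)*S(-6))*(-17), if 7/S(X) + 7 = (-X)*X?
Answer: -119/43 ≈ -2.7674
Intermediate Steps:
S(X) = 7/(-7 - X²) (S(X) = 7/(-7 + (-X)*X) = 7/(-7 - X²))
(((-5 - 13) + 17)*S(-6))*(-17) = (((-5 - 13) + 17)*(-7/(7 + (-6)²)))*(-17) = ((-18 + 17)*(-7/(7 + 36)))*(-17) = -(-7)/43*(-17) = -1*(-7/43)*(-17) = (7/43)*(-17) = -119/43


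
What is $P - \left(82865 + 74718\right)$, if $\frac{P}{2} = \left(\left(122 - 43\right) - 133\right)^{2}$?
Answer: $-151751$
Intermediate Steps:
$P = 5832$ ($P = 2 \left(\left(122 - 43\right) - 133\right)^{2} = 2 \left(79 - 133\right)^{2} = 2 \left(-54\right)^{2} = 2 \cdot 2916 = 5832$)
$P - \left(82865 + 74718\right) = 5832 - \left(82865 + 74718\right) = 5832 - 157583 = -151751$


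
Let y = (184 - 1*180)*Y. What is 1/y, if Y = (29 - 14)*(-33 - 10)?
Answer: -1/2580 ≈ -0.00038760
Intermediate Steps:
Y = -645 (Y = 15*(-43) = -645)
y = -2580 (y = (184 - 1*180)*(-645) = (184 - 180)*(-645) = 4*(-645) = -2580)
1/y = 1/(-2580) = -1/2580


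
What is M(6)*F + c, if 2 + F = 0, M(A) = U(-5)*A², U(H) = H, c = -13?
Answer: 347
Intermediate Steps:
M(A) = -5*A²
F = -2 (F = -2 + 0 = -2)
M(6)*F + c = -5*6²*(-2) - 13 = -5*36*(-2) - 13 = -180*(-2) - 13 = 360 - 13 = 347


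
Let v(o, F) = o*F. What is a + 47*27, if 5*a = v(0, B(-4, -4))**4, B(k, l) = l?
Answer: 1269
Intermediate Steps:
v(o, F) = F*o
a = 0 (a = (-4*0)**4/5 = (1/5)*0**4 = (1/5)*0 = 0)
a + 47*27 = 0 + 47*27 = 0 + 1269 = 1269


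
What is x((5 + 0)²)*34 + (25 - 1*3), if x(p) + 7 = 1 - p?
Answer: -1032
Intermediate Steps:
x(p) = -6 - p (x(p) = -7 + (1 - p) = -6 - p)
x((5 + 0)²)*34 + (25 - 1*3) = (-6 - (5 + 0)²)*34 + (25 - 1*3) = (-6 - 1*5²)*34 + (25 - 3) = (-6 - 1*25)*34 + 22 = (-6 - 25)*34 + 22 = -31*34 + 22 = -1054 + 22 = -1032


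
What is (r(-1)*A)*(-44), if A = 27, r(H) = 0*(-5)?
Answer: 0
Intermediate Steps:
r(H) = 0
(r(-1)*A)*(-44) = (0*27)*(-44) = 0*(-44) = 0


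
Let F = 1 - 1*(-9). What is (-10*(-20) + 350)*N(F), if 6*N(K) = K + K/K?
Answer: 3025/3 ≈ 1008.3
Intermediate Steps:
F = 10 (F = 1 + 9 = 10)
N(K) = ⅙ + K/6 (N(K) = (K + K/K)/6 = (K + 1)/6 = (1 + K)/6 = ⅙ + K/6)
(-10*(-20) + 350)*N(F) = (-10*(-20) + 350)*(⅙ + (⅙)*10) = (200 + 350)*(⅙ + 5/3) = 550*(11/6) = 3025/3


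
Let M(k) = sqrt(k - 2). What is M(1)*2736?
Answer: 2736*I ≈ 2736.0*I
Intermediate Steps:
M(k) = sqrt(-2 + k)
M(1)*2736 = sqrt(-2 + 1)*2736 = sqrt(-1)*2736 = I*2736 = 2736*I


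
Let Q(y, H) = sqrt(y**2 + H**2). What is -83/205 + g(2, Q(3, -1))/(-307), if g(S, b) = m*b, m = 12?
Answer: -83/205 - 12*sqrt(10)/307 ≈ -0.52849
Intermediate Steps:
Q(y, H) = sqrt(H**2 + y**2)
g(S, b) = 12*b
-83/205 + g(2, Q(3, -1))/(-307) = -83/205 + (12*sqrt((-1)**2 + 3**2))/(-307) = -83*1/205 + (12*sqrt(1 + 9))*(-1/307) = -83/205 + (12*sqrt(10))*(-1/307) = -83/205 - 12*sqrt(10)/307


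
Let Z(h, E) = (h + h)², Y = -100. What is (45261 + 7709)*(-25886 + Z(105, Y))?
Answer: 964795580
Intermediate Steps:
Z(h, E) = 4*h² (Z(h, E) = (2*h)² = 4*h²)
(45261 + 7709)*(-25886 + Z(105, Y)) = (45261 + 7709)*(-25886 + 4*105²) = 52970*(-25886 + 4*11025) = 52970*(-25886 + 44100) = 52970*18214 = 964795580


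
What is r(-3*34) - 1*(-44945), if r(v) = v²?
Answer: 55349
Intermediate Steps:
r(-3*34) - 1*(-44945) = (-3*34)² - 1*(-44945) = (-102)² + 44945 = 10404 + 44945 = 55349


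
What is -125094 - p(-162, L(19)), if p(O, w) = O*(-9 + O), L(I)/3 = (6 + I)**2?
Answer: -152796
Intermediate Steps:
L(I) = 3*(6 + I)**2
-125094 - p(-162, L(19)) = -125094 - (-162)*(-9 - 162) = -125094 - (-162)*(-171) = -125094 - 1*27702 = -125094 - 27702 = -152796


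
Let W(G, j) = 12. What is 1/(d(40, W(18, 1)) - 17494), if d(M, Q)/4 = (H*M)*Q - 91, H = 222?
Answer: 1/408382 ≈ 2.4487e-6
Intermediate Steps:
d(M, Q) = -364 + 888*M*Q (d(M, Q) = 4*((222*M)*Q - 91) = 4*(222*M*Q - 91) = 4*(-91 + 222*M*Q) = -364 + 888*M*Q)
1/(d(40, W(18, 1)) - 17494) = 1/((-364 + 888*40*12) - 17494) = 1/((-364 + 426240) - 17494) = 1/(425876 - 17494) = 1/408382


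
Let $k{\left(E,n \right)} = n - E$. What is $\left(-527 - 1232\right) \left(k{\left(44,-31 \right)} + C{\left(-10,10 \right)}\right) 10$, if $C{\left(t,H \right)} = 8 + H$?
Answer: $1002630$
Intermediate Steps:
$\left(-527 - 1232\right) \left(k{\left(44,-31 \right)} + C{\left(-10,10 \right)}\right) 10 = \left(-527 - 1232\right) \left(\left(-31 - 44\right) + \left(8 + 10\right)\right) 10 = - 1759 \left(\left(-31 - 44\right) + 18\right) 10 = - 1759 \left(-75 + 18\right) 10 = \left(-1759\right) \left(-57\right) 10 = 100263 \cdot 10 = 1002630$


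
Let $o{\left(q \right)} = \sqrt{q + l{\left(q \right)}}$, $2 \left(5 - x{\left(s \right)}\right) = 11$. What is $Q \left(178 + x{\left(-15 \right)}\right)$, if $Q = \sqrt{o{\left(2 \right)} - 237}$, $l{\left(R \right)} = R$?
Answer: $\frac{355 i \sqrt{235}}{2} \approx 2721.0 i$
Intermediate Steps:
$x{\left(s \right)} = - \frac{1}{2}$ ($x{\left(s \right)} = 5 - \frac{11}{2} = - \frac{1}{2}$)
$o{\left(q \right)} = \sqrt{2} \sqrt{q}$ ($o{\left(q \right)} = \sqrt{q + q} = \sqrt{2 q} = \sqrt{2} \sqrt{q}$)
$Q = i \sqrt{235}$ ($Q = \sqrt{\sqrt{2} \sqrt{2} - 237} = \sqrt{2 - 237} = \sqrt{-235} = i \sqrt{235} \approx 15.33 i$)
$Q \left(178 + x{\left(-15 \right)}\right) = i \sqrt{235} \left(178 - \frac{1}{2}\right) = i \sqrt{235} \cdot \frac{355}{2} = \frac{355 i \sqrt{235}}{2}$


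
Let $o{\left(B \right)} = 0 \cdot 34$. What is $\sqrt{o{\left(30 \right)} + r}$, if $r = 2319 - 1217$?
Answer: $\sqrt{1102} \approx 33.196$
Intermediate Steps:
$o{\left(B \right)} = 0$
$r = 1102$ ($r = 2319 - 1217 = 1102$)
$\sqrt{o{\left(30 \right)} + r} = \sqrt{0 + 1102} = \sqrt{1102}$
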